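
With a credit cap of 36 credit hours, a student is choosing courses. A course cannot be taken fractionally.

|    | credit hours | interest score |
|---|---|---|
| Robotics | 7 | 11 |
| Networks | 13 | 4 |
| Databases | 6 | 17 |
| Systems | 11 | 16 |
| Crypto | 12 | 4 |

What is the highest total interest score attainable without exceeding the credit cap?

48

Robotics + Databases + Systems + Crypto: credit hours 7 + 6 + 11 + 12 = 36 ≤ 36, interest score 11 + 17 + 16 + 4 = 48.
Robotics + Databases + Systems: credit hours 7 + 6 + 11 = 24 ≤ 36, interest score 11 + 17 + 16 = 44.
Best is Robotics, Databases, Systems, and Crypto with total interest score 48.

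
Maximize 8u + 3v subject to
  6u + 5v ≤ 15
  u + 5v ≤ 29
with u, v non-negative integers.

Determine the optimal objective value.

16

Relaxing integrality, the LP optimum is 20.00 at (u,v) = (2.5, 0), which is not an integer point.
(u,v)=(2,0) is feasible, giving 16.
(u,v)=(1,1) is feasible, giving 11.
(u,v)=(1,0) is feasible, giving 8.
The best lattice point is (2,0), giving 16.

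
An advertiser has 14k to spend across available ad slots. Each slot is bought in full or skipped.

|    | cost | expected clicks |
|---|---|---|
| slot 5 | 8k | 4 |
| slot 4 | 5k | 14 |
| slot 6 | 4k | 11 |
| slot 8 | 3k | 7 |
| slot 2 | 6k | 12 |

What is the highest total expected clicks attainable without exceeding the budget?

Treat it as a binary knapsack problem.
Take slot 4, slot 8, and slot 2: cost 5 + 3 + 6 = 14 ≤ 14, expected clicks 14 + 7 + 12 = 33.
No other feasible combination does better.

33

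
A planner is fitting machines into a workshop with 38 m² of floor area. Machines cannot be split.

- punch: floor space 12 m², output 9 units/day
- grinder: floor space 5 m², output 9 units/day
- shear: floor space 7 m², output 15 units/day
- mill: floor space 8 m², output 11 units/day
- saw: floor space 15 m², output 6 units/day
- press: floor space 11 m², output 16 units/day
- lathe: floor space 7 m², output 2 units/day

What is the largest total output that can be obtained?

53

Treat it as a binary knapsack problem.
Take grinder, shear, mill, press, and lathe: floor space 5 + 7 + 8 + 11 + 7 = 38 ≤ 38, output 9 + 15 + 11 + 16 + 2 = 53.
No other feasible combination does better.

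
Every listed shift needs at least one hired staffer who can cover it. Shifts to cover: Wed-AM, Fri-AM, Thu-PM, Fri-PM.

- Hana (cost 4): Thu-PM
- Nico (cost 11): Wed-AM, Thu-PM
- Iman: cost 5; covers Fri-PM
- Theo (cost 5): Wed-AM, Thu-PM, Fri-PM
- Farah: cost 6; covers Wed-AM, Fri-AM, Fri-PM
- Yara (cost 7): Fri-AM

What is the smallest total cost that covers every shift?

10

The greedy cost-per-new-shift heuristic would pick Theo and Farah for 11, but a cheaper cover exists.
Choose Hana and Farah: together they cover Wed-AM, Fri-AM, Thu-PM, Fri-PM — every shift.
Total cost: 4 + 6 = 10.
No cover costs less than 10.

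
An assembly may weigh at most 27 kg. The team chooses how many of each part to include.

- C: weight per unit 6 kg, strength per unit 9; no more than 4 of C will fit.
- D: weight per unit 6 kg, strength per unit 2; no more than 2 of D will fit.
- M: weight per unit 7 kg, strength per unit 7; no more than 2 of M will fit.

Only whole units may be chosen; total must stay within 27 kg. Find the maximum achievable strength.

C has the best ratio (9/6); taking only C gives at most 4×9 = 36 (stopped by the weight limit).
Optimal: 4×C: weight 24 ≤ 27, strength 4·9 = 36.

36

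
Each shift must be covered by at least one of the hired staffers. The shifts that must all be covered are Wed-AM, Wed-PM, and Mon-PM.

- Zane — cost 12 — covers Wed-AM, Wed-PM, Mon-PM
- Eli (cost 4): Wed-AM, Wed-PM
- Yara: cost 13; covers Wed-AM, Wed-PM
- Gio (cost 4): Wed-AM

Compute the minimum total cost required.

The greedy cost-per-new-shift heuristic would pick Eli and Zane for 16, but a cheaper cover exists.
Zane alone covers Wed-AM, Wed-PM, Mon-PM — every shift.
Total cost: 12.
No cover costs less than 12.

12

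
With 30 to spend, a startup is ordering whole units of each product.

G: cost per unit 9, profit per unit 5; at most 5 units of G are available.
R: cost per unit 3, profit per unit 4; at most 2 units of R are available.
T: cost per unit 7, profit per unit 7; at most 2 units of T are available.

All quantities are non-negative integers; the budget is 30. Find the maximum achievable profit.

R has the best ratio (4/3); taking only R gives at most 2×4 = 8 (stopped by the supply cap of 2).
Mixing does better — 1×G, 2×R, and 2×T: cost 29 ≤ 30, profit 1·5 + 2·4 + 2·7 = 27.

27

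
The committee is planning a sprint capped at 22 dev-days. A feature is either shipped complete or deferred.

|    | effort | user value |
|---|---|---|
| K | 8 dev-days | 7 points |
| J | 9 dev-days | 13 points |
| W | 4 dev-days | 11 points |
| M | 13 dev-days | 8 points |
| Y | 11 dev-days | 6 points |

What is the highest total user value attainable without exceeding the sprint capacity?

31

K + J + W: effort 8 + 9 + 4 = 21 ≤ 22, user value 7 + 13 + 11 = 31.
J + W: effort 9 + 4 = 13 ≤ 22, user value 13 + 11 = 24.
Best is K, J, and W with total user value 31.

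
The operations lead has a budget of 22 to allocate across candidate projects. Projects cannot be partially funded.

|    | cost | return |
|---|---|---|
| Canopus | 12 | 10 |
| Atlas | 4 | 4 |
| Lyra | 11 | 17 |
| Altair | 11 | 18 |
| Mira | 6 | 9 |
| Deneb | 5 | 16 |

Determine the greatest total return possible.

Treat it as a binary knapsack problem.
Allowing fractional choices, the relaxed optimum would be about 43.3, but projects are indivisible.
Lyra + Mira + Deneb: cost 11 + 6 + 5 = 22 ≤ 22, return 17 + 9 + 16 = 42.
Altair + Mira + Deneb: cost 11 + 6 + 5 = 22 ≤ 22, return 18 + 9 + 16 = 43.
Atlas + Altair + Deneb: cost 4 + 11 + 5 = 20 ≤ 22, return 4 + 18 + 16 = 38.
Best is Altair, Mira, and Deneb with total return 43.

43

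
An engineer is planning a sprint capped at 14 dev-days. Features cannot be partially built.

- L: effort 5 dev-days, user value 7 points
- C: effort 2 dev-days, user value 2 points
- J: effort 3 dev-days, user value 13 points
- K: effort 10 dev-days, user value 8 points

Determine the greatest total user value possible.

22

L + J: effort 5 + 3 = 8 ≤ 14, user value 7 + 13 = 20.
J + K: effort 3 + 10 = 13 ≤ 14, user value 13 + 8 = 21.
L + C + J: effort 5 + 2 + 3 = 10 ≤ 14, user value 7 + 2 + 13 = 22.
Best is L, C, and J with total user value 22.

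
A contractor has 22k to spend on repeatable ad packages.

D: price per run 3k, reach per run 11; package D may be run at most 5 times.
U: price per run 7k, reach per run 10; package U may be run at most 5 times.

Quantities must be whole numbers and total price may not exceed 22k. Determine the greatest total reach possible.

65

D has the best ratio (11/3); taking only D gives at most 5×11 = 55 (stopped by the supply cap of 5).
Mixing does better — 5×D and 1×U: price 22 ≤ 22, reach 5·11 + 1·10 = 65.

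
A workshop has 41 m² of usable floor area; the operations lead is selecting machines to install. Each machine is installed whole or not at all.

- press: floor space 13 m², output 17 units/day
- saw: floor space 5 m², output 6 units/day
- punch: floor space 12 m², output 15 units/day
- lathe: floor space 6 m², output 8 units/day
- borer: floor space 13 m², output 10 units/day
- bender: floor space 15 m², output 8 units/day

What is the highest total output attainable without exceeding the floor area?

press + saw + lathe + borer: floor space 13 + 5 + 6 + 13 = 37 ≤ 41, output 17 + 6 + 8 + 10 = 41.
press + saw + punch + lathe: floor space 13 + 5 + 12 + 6 = 36 ≤ 41, output 17 + 6 + 15 + 8 = 46.
press + punch + borer: floor space 13 + 12 + 13 = 38 ≤ 41, output 17 + 15 + 10 = 42.
Best is press, saw, punch, and lathe with total output 46.

46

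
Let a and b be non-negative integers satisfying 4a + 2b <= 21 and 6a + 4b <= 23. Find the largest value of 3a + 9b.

45

(a,b)=(0,5): 4·0+2·5=10≤21, 6·0+4·5=20≤23, objective 45.
(a,b)=(1,4): 4·1+2·4=12≤21, 6·1+4·4=22≤23, objective 39.
(a,b)=(0,4): 4·0+2·4=8≤21, 6·0+4·4=16≤23, objective 36.
No feasible integer point exceeds 45.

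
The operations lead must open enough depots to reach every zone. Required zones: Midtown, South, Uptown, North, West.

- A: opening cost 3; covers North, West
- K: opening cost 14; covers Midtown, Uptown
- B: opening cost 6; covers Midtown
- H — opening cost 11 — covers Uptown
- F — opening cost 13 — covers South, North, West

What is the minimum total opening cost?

This is a weighted set-cover instance.
The greedy cost-per-new-zone heuristic would pick A, B, H, and F for 33, but a cheaper cover exists.
Choose K and F: together they cover Midtown, South, Uptown, North, West — every zone.
Total opening cost: 14 + 13 = 27.
No cover costs less than 27.

27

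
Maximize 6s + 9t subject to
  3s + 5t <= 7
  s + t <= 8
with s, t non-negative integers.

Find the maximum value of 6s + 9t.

The continuous relaxation peaks at (2.33, 0) with value 14.00; rounding to a feasible lattice point costs some objective.
(s,t)=(2,0): 3·2+5·0=6≤7, 1·2+1·0=2≤8, objective 12.
(s,t)=(1,0): 3·1+5·0=3≤7, 1·1+1·0=1≤8, objective 6.
Maximum is 12 at (s,t)=(2,0).

12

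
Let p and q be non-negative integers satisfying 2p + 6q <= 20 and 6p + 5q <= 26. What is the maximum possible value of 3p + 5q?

18

The continuous relaxation peaks at (2.15, 2.62) with value 19.54; rounding to a feasible lattice point costs some objective.
(p,q)=(1,3): 2·1+6·3=20≤20, 6·1+5·3=21≤26, objective 18.
(p,q)=(2,2): 2·2+6·2=16≤20, 6·2+5·2=22≤26, objective 16.
(p,q)=(0,3): 2·0+6·3=18≤20, 6·0+5·3=15≤26, objective 15.
(p,q)=(3,1): 2·3+6·1=12≤20, 6·3+5·1=23≤26, objective 14.
The best lattice point is (1,3), giving 18.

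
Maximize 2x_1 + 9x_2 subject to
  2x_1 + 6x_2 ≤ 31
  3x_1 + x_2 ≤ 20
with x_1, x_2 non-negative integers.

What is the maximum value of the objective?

(x_1,x_2)=(0,5) is feasible, giving 45.
(x_1,x_2)=(1,4) is feasible, giving 38.
(x_1,x_2)=(0,4) is feasible, giving 36.
The best lattice point is (0,5), giving 45.

45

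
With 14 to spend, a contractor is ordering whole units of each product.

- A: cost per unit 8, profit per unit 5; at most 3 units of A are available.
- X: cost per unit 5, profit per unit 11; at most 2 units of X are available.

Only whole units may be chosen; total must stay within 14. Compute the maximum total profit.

This is a bounded integer knapsack.
X has the best ratio (11/5); taking only X gives at most 2×11 = 22 (stopped by the cost limit).
Optimal: 2×X: cost 10 ≤ 14, profit 2·11 = 22.

22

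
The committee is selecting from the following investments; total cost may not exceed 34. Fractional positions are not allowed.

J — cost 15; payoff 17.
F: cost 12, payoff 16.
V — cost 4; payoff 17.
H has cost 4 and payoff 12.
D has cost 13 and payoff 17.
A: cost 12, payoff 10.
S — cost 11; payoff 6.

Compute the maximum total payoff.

62

Take F, V, H, and D: cost 12 + 4 + 4 + 13 = 33 ≤ 34, payoff 16 + 17 + 12 + 17 = 62.
No other feasible combination does better.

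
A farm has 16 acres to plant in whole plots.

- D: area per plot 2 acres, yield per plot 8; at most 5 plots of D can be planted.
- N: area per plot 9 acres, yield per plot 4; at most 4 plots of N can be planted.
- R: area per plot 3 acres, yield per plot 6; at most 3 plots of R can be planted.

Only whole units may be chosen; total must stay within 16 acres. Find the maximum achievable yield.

52

5×D and 2×R: area 16 ≤ 16, yield 5·8 + 2·6 = 52.
5×D and 1×R: area 13 ≤ 16, yield 5·8 + 1·6 = 46.
Best is 52.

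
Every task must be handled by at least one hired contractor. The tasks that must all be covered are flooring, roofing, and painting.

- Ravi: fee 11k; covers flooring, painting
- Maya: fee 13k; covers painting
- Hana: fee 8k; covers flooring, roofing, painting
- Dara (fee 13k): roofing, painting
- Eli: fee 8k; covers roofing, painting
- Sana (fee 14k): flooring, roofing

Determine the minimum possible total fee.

8

Hana alone covers flooring, roofing, painting — every task.
Total fee: 8.
No cover costs less than 8.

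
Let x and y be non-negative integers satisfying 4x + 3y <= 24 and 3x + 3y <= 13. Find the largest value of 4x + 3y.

16

The continuous relaxation peaks at (4.33, 0) with value 17.33; rounding to a feasible lattice point costs some objective.
(x,y)=(4,0): 4·4+3·0=16≤24, 3·4+3·0=12≤13, objective 16.
(x,y)=(3,1): 4·3+3·1=15≤24, 3·3+3·1=12≤13, objective 15.
(x,y)=(3,0): 4·3+3·0=12≤24, 3·3+3·0=9≤13, objective 12.
The best lattice point is (4,0), giving 16.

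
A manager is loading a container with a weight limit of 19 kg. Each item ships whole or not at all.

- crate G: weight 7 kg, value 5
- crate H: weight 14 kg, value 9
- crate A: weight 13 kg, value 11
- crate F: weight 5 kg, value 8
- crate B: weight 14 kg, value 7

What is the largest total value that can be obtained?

19

Take crate A and crate F: weight 13 + 5 = 18 ≤ 19, value 11 + 8 = 19.
No other feasible combination does better.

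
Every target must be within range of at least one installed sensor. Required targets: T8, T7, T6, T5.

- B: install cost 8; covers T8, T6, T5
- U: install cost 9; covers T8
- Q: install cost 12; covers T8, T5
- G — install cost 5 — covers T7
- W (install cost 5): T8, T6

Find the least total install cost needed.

13

This is a weighted set-cover instance.
The greedy cost-per-new-target heuristic would pick W, G, and B for 18, but a cheaper cover exists.
Choose B and G: together they cover T8, T7, T6, T5 — every target.
Total install cost: 8 + 5 = 13.
No cover costs less than 13.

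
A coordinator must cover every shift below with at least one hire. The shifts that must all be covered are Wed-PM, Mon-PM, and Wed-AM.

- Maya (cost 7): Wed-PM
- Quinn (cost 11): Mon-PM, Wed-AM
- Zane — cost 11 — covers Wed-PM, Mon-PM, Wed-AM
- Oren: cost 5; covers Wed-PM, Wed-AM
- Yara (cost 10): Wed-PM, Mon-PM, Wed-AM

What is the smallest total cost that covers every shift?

The greedy cost-per-new-shift heuristic would pick Oren and Yara for 15, but a cheaper cover exists.
Yara alone covers Wed-PM, Mon-PM, Wed-AM — every shift.
Total cost: 10.
No cover costs less than 10.

10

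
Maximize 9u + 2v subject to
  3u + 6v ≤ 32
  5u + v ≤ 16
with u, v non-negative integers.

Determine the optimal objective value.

The continuous relaxation peaks at (2.37, 4.15) with value 29.63; rounding to a feasible lattice point costs some objective.
(u,v)=(3,1) is feasible, giving 29.
(u,v)=(3,0) is feasible, giving 27.
The best lattice point is (3,1), giving 29.

29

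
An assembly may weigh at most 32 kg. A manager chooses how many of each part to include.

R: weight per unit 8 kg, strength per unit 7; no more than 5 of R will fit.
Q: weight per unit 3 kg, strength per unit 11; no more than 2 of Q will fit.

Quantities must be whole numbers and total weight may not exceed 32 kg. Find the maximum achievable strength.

2×R and 2×Q: weight 22 ≤ 32, strength 2·7 + 2·11 = 36.
3×R and 2×Q: weight 30 ≤ 32, strength 3·7 + 2·11 = 43.
Best is 43.

43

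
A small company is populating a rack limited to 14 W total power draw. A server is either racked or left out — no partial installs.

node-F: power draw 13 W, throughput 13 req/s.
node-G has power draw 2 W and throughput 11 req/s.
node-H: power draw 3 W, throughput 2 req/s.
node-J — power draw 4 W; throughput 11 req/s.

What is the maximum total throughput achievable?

Allowing fractional choices, the relaxed optimum would be about 30.0, but servers are indivisible.
node-G + node-J: power draw 2 + 4 = 6 ≤ 14, throughput 11 + 11 = 22.
node-G + node-H + node-J: power draw 2 + 3 + 4 = 9 ≤ 14, throughput 11 + 2 + 11 = 24.
Best is node-G, node-H, and node-J with total throughput 24.

24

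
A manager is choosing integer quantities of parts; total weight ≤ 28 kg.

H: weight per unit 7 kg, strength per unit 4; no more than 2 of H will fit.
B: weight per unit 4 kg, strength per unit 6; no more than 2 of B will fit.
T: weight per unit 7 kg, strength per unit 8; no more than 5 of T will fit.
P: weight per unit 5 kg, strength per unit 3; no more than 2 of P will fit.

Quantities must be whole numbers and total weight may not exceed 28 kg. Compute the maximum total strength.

Take 4×T: weight 28 ≤ 28, strength 4·8 = 32.
No other integer combination yields more.

32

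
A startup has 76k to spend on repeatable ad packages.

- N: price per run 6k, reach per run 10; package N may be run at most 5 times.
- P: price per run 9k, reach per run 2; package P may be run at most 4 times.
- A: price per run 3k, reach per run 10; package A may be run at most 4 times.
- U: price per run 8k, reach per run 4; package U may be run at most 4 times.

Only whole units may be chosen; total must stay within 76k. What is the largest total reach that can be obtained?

Take 5×N, 4×A, and 4×U: price 74 ≤ 76, reach 5·10 + 4·10 + 4·4 = 106.
A has the best ratio (10/3) and is taken to its limit of 4; remaining capacity is filled optimally with the others.

106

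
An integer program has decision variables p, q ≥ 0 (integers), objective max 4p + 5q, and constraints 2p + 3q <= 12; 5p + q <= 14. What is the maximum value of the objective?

20

Relaxing integrality, the LP optimum is 21.54 at (p,q) = (2.31, 2.46), which is not an integer point.
(p,q)=(0,4): 2·0+3·4=12≤12, 5·0+1·4=4≤14, objective 20.
(p,q)=(1,3): 2·1+3·3=11≤12, 5·1+1·3=8≤14, objective 19.
Maximum is 20 at (p,q)=(0,4).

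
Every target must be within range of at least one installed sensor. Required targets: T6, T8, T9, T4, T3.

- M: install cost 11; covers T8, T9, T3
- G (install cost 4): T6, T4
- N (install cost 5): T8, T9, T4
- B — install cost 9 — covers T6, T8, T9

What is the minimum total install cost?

15

This is a weighted set-cover instance.
The greedy cost-per-new-target heuristic would pick N, G, and M for 20, but a cheaper cover exists.
Choose M and G: together they cover T6, T8, T9, T4, T3 — every target.
Total install cost: 11 + 4 = 15.
No cover costs less than 15.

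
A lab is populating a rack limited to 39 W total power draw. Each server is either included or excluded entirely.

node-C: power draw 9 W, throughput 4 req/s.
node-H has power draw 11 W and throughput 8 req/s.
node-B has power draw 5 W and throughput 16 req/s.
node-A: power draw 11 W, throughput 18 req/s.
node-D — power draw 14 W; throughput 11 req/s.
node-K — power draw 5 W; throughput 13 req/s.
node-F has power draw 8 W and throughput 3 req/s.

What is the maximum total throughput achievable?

node-B + node-A + node-D + node-K: power draw 5 + 11 + 14 + 5 = 35 ≤ 39, throughput 16 + 18 + 11 + 13 = 58.
node-H + node-B + node-A + node-K: power draw 11 + 5 + 11 + 5 = 32 ≤ 39, throughput 8 + 16 + 18 + 13 = 55.
node-C + node-B + node-A + node-K + node-F: power draw 9 + 5 + 11 + 5 + 8 = 38 ≤ 39, throughput 4 + 16 + 18 + 13 + 3 = 54.
Best is node-B, node-A, node-D, and node-K with total throughput 58.

58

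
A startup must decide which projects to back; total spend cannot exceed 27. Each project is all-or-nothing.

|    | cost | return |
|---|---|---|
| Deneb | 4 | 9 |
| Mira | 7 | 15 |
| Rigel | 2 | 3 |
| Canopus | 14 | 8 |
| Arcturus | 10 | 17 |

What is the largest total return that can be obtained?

44

Allowing fractional choices, the relaxed optimum would be about 46.3, but projects are indivisible.
Deneb + Mira + Arcturus: cost 4 + 7 + 10 = 21 ≤ 27, return 9 + 15 + 17 = 41.
Deneb + Mira + Rigel + Arcturus: cost 4 + 7 + 2 + 10 = 23 ≤ 27, return 9 + 15 + 3 + 17 = 44.
Mira + Rigel + Arcturus: cost 7 + 2 + 10 = 19 ≤ 27, return 15 + 3 + 17 = 35.
Best is Deneb, Mira, Rigel, and Arcturus with total return 44.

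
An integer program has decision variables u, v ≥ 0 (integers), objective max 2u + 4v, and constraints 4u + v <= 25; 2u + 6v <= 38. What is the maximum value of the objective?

(u,v)=(4,5): 4·4+1·5=21≤25, 2·4+6·5=38≤38, objective 28.
(u,v)=(5,4): 4·5+1·4=24≤25, 2·5+6·4=34≤38, objective 26.
(u,v)=(3,5): 4·3+1·5=17≤25, 2·3+6·5=36≤38, objective 26.
(u,v)=(4,4): 4·4+1·4=20≤25, 2·4+6·4=32≤38, objective 24.
No feasible integer point exceeds 28.

28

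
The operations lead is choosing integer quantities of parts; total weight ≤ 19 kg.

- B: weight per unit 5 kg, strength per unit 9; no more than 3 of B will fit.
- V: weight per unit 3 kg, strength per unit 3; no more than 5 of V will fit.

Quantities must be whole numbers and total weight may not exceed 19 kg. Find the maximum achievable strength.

30

3×B and 1×V: weight 18 ≤ 19, strength 3·9 + 1·3 = 30.
2×B and 3×V: weight 19 ≤ 19, strength 2·9 + 3·3 = 27.
Best is 30.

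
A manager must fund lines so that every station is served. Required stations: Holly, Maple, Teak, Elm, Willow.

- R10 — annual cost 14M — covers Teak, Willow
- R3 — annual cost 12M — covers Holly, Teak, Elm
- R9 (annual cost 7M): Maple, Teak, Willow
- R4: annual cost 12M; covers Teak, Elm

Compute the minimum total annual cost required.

19

Choose R3 and R9: together they cover Holly, Maple, Teak, Elm, Willow — every station.
Total annual cost: 12 + 7 = 19.
No cover costs less than 19.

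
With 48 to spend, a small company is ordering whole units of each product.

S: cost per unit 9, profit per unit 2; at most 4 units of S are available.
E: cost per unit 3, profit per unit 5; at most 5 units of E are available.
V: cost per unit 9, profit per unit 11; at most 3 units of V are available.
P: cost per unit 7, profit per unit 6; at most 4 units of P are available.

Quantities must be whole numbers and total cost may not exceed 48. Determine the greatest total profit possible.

E has the best ratio (5/3); taking only E gives at most 5×5 = 25 (stopped by the supply cap of 5).
Mixing does better — 4×E, 3×V, and 1×P: cost 46 ≤ 48, profit 4·5 + 3·11 + 1·6 = 59.

59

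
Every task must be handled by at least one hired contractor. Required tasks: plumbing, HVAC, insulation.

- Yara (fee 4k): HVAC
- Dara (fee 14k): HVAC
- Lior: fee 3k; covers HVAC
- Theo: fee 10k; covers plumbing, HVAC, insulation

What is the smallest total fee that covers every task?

The greedy cost-per-new-task heuristic would pick Lior and Theo for 13, but a cheaper cover exists.
Theo alone covers plumbing, HVAC, insulation — every task.
Total fee: 10.
No cover costs less than 10.

10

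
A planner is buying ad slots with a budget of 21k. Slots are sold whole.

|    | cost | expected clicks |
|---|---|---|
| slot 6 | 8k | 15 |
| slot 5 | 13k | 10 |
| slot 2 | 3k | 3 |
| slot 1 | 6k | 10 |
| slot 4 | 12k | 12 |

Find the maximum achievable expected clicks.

slot 6 + slot 2 + slot 1: cost 8 + 3 + 6 = 17 ≤ 21, expected clicks 15 + 3 + 10 = 28.
slot 6 + slot 4: cost 8 + 12 = 20 ≤ 21, expected clicks 15 + 12 = 27.
slot 6 + slot 1: cost 8 + 6 = 14 ≤ 21, expected clicks 15 + 10 = 25.
Best is slot 6, slot 2, and slot 1 with total expected clicks 28.

28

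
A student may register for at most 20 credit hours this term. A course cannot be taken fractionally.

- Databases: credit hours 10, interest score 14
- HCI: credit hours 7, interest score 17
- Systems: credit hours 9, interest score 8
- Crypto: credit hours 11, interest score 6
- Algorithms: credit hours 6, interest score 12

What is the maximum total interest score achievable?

31

This is a 0-1 knapsack instance.
Allowing fractional choices, the relaxed optimum would be about 38.8, but courses are indivisible.
Databases + Algorithms: credit hours 10 + 6 = 16 ≤ 20, interest score 14 + 12 = 26.
Databases + HCI: credit hours 10 + 7 = 17 ≤ 20, interest score 14 + 17 = 31.
HCI + Algorithms: credit hours 7 + 6 = 13 ≤ 20, interest score 17 + 12 = 29.
Best is Databases and HCI with total interest score 31.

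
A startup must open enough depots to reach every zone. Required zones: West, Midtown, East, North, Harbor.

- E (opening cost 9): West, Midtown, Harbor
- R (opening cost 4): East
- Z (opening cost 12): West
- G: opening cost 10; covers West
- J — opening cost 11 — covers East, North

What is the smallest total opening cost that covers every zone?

This is a weighted set-cover instance.
The greedy cost-per-new-zone heuristic would pick E, R, and J for 24, but a cheaper cover exists.
Choose E and J: together they cover West, Midtown, East, North, Harbor — every zone.
Total opening cost: 9 + 11 = 20.
No cover costs less than 20.

20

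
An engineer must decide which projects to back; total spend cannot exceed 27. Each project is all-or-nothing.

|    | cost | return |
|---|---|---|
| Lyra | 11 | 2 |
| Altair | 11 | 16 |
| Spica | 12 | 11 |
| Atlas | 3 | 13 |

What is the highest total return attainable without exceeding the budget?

40

Altair + Spica + Atlas: cost 11 + 12 + 3 = 26 ≤ 27, return 16 + 11 + 13 = 40.
Lyra + Altair + Atlas: cost 11 + 11 + 3 = 25 ≤ 27, return 2 + 16 + 13 = 31.
Best is Altair, Spica, and Atlas with total return 40.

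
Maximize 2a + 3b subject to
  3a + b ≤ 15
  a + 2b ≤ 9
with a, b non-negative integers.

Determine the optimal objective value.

15

Relaxing integrality, the LP optimum is 15.60 at (a,b) = (4.2, 2.4), which is not an integer point.
(a,b)=(3,3): 3·3+1·3=12≤15, 1·3+2·3=9≤9, objective 15.
(a,b)=(4,2): 3·4+1·2=14≤15, 1·4+2·2=8≤9, objective 14.
(a,b)=(2,3): 3·2+1·3=9≤15, 1·2+2·3=8≤9, objective 13.
Maximum is 15 at (a,b)=(3,3).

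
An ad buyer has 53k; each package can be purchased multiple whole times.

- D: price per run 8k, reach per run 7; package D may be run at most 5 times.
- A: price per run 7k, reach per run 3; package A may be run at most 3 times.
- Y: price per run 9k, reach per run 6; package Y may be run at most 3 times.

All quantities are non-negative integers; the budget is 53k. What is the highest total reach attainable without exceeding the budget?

D has the best ratio (7/8); taking only D gives at most 5×7 = 35 (stopped by the supply cap of 5).
Mixing does better — 5×D and 1×Y: price 49 ≤ 53, reach 5·7 + 1·6 = 41.

41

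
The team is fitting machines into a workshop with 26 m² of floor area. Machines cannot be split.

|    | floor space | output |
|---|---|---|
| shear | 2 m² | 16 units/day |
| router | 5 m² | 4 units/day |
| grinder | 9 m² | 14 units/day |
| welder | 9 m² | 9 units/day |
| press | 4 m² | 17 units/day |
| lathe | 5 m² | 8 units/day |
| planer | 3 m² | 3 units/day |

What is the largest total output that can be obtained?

Take shear, router, grinder, press, and lathe: floor space 2 + 5 + 9 + 4 + 5 = 25 ≤ 26, output 16 + 4 + 14 + 17 + 8 = 59.
No other feasible combination does better.

59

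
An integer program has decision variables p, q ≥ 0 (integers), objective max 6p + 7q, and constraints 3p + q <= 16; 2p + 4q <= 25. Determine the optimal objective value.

52

(p,q)=(4,4) is feasible, giving 52.
(p,q)=(2,5) is feasible, giving 47.
No feasible integer point exceeds 52.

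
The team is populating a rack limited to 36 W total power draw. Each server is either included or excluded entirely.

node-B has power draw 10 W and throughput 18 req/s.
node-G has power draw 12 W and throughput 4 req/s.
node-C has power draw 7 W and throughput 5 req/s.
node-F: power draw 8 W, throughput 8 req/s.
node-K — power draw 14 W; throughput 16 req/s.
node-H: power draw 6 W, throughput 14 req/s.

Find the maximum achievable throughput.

Take node-B, node-K, and node-H: power draw 10 + 14 + 6 = 30 ≤ 36, throughput 18 + 16 + 14 = 48.
No other feasible combination does better.

48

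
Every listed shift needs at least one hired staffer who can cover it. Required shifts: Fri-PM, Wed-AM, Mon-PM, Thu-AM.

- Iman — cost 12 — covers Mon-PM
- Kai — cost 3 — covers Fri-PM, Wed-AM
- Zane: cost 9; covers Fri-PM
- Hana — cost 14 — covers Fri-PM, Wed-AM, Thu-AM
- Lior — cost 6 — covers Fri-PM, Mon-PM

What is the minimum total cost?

This is a weighted set-cover instance.
The greedy cost-per-new-shift heuristic would pick Kai, Lior, and Hana for 23, but a cheaper cover exists.
Choose Hana and Lior: together they cover Fri-PM, Wed-AM, Mon-PM, Thu-AM — every shift.
Total cost: 14 + 6 = 20.
No cover costs less than 20.

20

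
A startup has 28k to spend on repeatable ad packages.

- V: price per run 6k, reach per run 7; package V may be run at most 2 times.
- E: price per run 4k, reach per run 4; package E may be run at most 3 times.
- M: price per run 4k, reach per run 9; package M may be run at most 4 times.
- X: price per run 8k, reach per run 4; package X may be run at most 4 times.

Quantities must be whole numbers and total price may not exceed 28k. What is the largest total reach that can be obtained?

50

Take 2×V and 4×M: price 28 ≤ 28, reach 2·7 + 4·9 = 50.
M has the best ratio (9/4) and is taken to its limit of 4; remaining capacity is filled optimally with the others.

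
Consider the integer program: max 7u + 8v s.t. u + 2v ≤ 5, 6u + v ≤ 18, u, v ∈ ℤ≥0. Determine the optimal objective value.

(u,v)=(1,2) is feasible, giving 23.
(u,v)=(2,1) is feasible, giving 22.
(u,v)=(3,0) is feasible, giving 21.
(u,v)=(0,2) is feasible, giving 16.
Maximum is 23 at (u,v)=(1,2).

23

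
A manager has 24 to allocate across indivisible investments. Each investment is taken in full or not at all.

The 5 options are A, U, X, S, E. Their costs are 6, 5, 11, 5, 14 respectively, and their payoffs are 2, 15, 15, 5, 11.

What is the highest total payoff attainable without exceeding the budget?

This is a 0-1 knapsack instance.
Allowing fractional choices, the relaxed optimum would be about 37.4, but investments are indivisible.
A + U + X: cost 6 + 5 + 11 = 22 ≤ 24, payoff 2 + 15 + 15 = 32.
U + S + E: cost 5 + 5 + 14 = 24 ≤ 24, payoff 15 + 5 + 11 = 31.
U + X + S: cost 5 + 11 + 5 = 21 ≤ 24, payoff 15 + 15 + 5 = 35.
Best is U, X, and S with total payoff 35.

35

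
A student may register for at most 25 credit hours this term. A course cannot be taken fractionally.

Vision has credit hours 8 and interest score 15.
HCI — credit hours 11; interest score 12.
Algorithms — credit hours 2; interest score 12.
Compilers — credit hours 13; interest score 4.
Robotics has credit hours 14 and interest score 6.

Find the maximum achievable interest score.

39

Allowing fractional choices, the relaxed optimum would be about 40.7, but courses are indivisible.
Vision + Algorithms + Compilers: credit hours 8 + 2 + 13 = 23 ≤ 25, interest score 15 + 12 + 4 = 31.
Vision + Algorithms + Robotics: credit hours 8 + 2 + 14 = 24 ≤ 25, interest score 15 + 12 + 6 = 33.
Vision + HCI + Algorithms: credit hours 8 + 11 + 2 = 21 ≤ 25, interest score 15 + 12 + 12 = 39.
Best is Vision, HCI, and Algorithms with total interest score 39.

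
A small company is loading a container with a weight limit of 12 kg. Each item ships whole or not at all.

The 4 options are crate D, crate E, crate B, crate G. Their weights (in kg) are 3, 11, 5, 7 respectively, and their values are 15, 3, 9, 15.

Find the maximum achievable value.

30

Allowing fractional choices, the relaxed optimum would be about 33.6, but items are indivisible.
crate D + crate G: weight 3 + 7 = 10 ≤ 12, value 15 + 15 = 30.
crate D + crate B: weight 3 + 5 = 8 ≤ 12, value 15 + 9 = 24.
Best is crate D and crate G with total value 30.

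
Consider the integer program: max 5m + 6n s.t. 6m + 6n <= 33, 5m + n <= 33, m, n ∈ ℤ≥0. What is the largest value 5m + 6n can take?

30

Relaxing integrality, the LP optimum is 33.00 at (m,n) = (0, 5.5), which is not an integer point.
(m,n)=(0,5): 6·0+6·5=30≤33, 5·0+1·5=5≤33, objective 30.
(m,n)=(1,4): 6·1+6·4=30≤33, 5·1+1·4=9≤33, objective 29.
The best lattice point is (0,5), giving 30.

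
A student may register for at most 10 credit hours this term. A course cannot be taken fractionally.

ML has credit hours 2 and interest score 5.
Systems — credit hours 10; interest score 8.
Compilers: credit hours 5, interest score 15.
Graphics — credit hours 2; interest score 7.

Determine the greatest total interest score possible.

27

Allowing fractional choices, the relaxed optimum would be about 27.8, but courses are indivisible.
ML + Compilers + Graphics: credit hours 2 + 5 + 2 = 9 ≤ 10, interest score 5 + 15 + 7 = 27.
Compilers + Graphics: credit hours 5 + 2 = 7 ≤ 10, interest score 15 + 7 = 22.
Best is ML, Compilers, and Graphics with total interest score 27.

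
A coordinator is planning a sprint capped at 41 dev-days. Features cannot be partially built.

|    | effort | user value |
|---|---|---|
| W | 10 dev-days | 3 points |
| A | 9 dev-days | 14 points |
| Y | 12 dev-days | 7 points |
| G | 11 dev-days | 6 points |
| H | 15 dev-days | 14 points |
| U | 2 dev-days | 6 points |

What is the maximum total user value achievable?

A + Y + H + U: effort 9 + 12 + 15 + 2 = 38 ≤ 41, user value 14 + 7 + 14 + 6 = 41.
A + G + H + U: effort 9 + 11 + 15 + 2 = 37 ≤ 41, user value 14 + 6 + 14 + 6 = 40.
W + A + H + U: effort 10 + 9 + 15 + 2 = 36 ≤ 41, user value 3 + 14 + 14 + 6 = 37.
Best is A, Y, H, and U with total user value 41.

41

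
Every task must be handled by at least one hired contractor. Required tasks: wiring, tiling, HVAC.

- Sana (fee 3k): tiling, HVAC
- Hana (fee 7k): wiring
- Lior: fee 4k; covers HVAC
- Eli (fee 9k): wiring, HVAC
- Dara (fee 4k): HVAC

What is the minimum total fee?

Choose Sana and Hana: together they cover wiring, tiling, HVAC — every task.
Total fee: 3 + 7 = 10.
No cover costs less than 10.

10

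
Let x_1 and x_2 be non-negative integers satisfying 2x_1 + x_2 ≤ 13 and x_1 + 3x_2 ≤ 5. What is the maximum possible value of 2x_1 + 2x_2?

10

(x_1,x_2)=(5,0): 2·5+1·0=10≤13, 1·5+3·0=5≤5, objective 10.
(x_1,x_2)=(4,0): 2·4+1·0=8≤13, 1·4+3·0=4≤5, objective 8.
Maximum is 10 at (x_1,x_2)=(5,0).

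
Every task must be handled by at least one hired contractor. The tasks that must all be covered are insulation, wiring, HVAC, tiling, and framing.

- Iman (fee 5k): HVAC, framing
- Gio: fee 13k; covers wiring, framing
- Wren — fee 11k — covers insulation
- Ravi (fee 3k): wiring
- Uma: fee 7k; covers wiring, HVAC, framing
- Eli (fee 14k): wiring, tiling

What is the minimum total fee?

The greedy cost-per-new-task heuristic would pick Uma, Wren, and Eli for 32, but a cheaper cover exists.
Choose Iman, Wren, and Eli: together they cover insulation, wiring, HVAC, tiling, framing — every task.
Total fee: 5 + 11 + 14 = 30.
No cover costs less than 30.

30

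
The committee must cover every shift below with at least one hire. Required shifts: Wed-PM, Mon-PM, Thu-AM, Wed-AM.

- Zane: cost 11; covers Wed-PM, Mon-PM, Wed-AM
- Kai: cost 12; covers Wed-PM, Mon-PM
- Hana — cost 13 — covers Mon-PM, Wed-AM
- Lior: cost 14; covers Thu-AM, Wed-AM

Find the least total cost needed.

25

Choose Zane and Lior: together they cover Wed-PM, Mon-PM, Thu-AM, Wed-AM — every shift.
Total cost: 11 + 14 = 25.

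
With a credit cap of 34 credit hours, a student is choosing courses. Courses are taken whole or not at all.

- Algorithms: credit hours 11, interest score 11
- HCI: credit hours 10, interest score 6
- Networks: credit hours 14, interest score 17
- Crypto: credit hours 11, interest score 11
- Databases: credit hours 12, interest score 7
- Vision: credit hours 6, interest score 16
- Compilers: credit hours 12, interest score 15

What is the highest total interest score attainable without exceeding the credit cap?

Take Networks, Vision, and Compilers: credit hours 14 + 6 + 12 = 32 ≤ 34, interest score 17 + 16 + 15 = 48.
No other feasible combination does better.

48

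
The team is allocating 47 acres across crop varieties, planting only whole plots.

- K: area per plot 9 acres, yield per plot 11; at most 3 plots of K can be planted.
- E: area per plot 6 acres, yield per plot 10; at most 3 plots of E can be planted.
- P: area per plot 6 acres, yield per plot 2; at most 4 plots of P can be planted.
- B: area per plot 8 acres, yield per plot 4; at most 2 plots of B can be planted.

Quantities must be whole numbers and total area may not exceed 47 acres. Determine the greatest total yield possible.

3×K and 3×E: area 45 ≤ 47, yield 3·11 + 3·10 = 63.
3×K, 2×E, and 1×B: area 47 ≤ 47, yield 3·11 + 2·10 + 1·4 = 57.
Best is 63.

63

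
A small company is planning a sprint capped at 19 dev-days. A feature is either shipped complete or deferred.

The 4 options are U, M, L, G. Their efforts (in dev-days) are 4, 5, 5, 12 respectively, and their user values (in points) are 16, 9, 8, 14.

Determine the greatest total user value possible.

33

U + M: effort 4 + 5 = 9 ≤ 19, user value 16 + 9 = 25.
U + M + L: effort 4 + 5 + 5 = 14 ≤ 19, user value 16 + 9 + 8 = 33.
U + G: effort 4 + 12 = 16 ≤ 19, user value 16 + 14 = 30.
Best is U, M, and L with total user value 33.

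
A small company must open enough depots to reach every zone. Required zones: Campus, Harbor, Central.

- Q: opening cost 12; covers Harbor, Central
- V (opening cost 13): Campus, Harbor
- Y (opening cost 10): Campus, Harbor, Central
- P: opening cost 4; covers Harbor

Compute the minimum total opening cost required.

Y alone covers Campus, Harbor, Central — every zone.
Total opening cost: 10.
No cover costs less than 10.

10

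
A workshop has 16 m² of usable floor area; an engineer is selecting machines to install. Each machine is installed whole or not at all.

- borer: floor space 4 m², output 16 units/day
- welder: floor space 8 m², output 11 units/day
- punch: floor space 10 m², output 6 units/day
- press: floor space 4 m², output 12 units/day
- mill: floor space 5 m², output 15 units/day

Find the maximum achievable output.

This is a 0-1 knapsack instance.
Allowing fractional choices, the relaxed optimum would be about 47.1, but machines are indivisible.
borer + mill: floor space 4 + 5 = 9 ≤ 16, output 16 + 15 = 31.
borer + press + mill: floor space 4 + 4 + 5 = 13 ≤ 16, output 16 + 12 + 15 = 43.
borer + welder + press: floor space 4 + 8 + 4 = 16 ≤ 16, output 16 + 11 + 12 = 39.
Best is borer, press, and mill with total output 43.

43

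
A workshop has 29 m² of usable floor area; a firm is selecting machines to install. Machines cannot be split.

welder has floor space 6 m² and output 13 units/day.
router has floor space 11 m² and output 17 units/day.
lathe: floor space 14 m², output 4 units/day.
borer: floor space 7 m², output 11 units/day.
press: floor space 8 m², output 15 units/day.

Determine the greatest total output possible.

Allowing fractional choices, the relaxed optimum would be about 51.4, but machines are indivisible.
router + borer + press: floor space 11 + 7 + 8 = 26 ≤ 29, output 17 + 11 + 15 = 43.
welder + router + press: floor space 6 + 11 + 8 = 25 ≤ 29, output 13 + 17 + 15 = 45.
Best is welder, router, and press with total output 45.

45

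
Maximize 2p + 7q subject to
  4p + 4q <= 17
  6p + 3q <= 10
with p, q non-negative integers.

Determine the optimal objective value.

21

The continuous relaxation peaks at (0, 3.33) with value 23.33; rounding to a feasible lattice point costs some objective.
(p,q)=(0,3): 4·0+4·3=12≤17, 6·0+3·3=9≤10, objective 21.
(p,q)=(0,2): 4·0+4·2=8≤17, 6·0+3·2=6≤10, objective 14.
No feasible integer point exceeds 21.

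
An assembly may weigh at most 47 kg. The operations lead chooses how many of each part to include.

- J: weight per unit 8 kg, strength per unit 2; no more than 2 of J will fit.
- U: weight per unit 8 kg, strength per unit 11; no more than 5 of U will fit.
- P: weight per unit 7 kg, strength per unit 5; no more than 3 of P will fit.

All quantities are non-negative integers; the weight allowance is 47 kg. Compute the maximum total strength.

60

U has the best ratio (11/8); taking only U gives at most 5×11 = 55 (stopped by the weight limit).
Mixing does better — 5×U and 1×P: weight 47 ≤ 47, strength 5·11 + 1·5 = 60.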